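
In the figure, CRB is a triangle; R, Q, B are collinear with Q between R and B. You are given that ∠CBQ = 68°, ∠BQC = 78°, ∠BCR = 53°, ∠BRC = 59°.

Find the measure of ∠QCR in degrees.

1. ∠CQR = 102°  [linear pair at Q on RB]
2. ∠CRQ = 59°  [Q on ray RB]
3. ∠QCR = 19°  [△CRQ]

∠QCR = 19°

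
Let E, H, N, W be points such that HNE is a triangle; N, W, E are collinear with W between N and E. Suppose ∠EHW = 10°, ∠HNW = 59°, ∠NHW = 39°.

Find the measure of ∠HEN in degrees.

1. ∠HWN = 82°  [△HNW]
2. ∠EWH = 98°  [linear pair at W on NE]
3. ∠HEW = 72°  [△HWE]
4. ∠HEN = 72°  [W on ray EN]

∠HEN = 72°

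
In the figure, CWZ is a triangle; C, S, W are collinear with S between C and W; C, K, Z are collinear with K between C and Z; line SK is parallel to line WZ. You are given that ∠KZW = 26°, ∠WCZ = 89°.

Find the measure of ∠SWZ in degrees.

1. ∠CZW = 26°  [K on ray ZC]
2. ∠CWZ = 65°  [△CWZ]
3. ∠SWZ = 65°  [S on ray WC]

∠SWZ = 65°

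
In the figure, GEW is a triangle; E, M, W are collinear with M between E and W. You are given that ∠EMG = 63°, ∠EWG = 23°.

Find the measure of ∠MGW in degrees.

∠MGW = 40°

1. ∠GMW = 117°  [linear pair at M on EW]
2. ∠GWM = 23°  [M on ray WE]
3. ∠MGW = 40°  [△GMW]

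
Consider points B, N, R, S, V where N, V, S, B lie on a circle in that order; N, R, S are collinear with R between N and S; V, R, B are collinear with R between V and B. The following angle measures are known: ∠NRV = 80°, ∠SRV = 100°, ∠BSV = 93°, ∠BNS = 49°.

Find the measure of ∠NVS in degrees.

∠NVS = 111°

1. ∠BRN = 100°  [vertical angles at R]
2. ∠BNV = 87°  [cyclic NVSB, opposite ∠N+∠S]
3. ∠BVS = 49°  [same arc SB]
4. ∠NBV = 31°  [△NRB]
5. ∠BVN = 62°  [△NVB]
6. ∠NSV = 31°  [△VRS]
7. ∠SNV = 38°  [△NRV]
8. ∠NVS = 111°  [△NVS]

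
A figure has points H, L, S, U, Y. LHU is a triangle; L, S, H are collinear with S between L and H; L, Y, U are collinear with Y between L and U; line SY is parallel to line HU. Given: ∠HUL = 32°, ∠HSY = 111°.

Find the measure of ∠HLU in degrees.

∠HLU = 79°

1. ∠LYS = 32°  [SY∥HU, corresponding at Y]
2. ∠LSY = 69°  [linear pair at S on LH]
3. ∠SLY = 79°  [△LSY]
4. ∠HLU = 79°  [S on LH, Y on LU]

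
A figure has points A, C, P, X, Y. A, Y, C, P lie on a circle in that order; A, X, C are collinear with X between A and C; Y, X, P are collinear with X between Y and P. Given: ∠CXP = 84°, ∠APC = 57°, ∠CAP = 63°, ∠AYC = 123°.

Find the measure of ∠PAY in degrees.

∠PAY = 99°

1. ∠AXP = 96°  [linear pair at X on AC]
2. ∠ACP = 60°  [△ACP]
3. ∠APY = 21°  [△AXP]
4. ∠AYP = 60°  [same arc AP]
5. ∠PAY = 99°  [△AYP]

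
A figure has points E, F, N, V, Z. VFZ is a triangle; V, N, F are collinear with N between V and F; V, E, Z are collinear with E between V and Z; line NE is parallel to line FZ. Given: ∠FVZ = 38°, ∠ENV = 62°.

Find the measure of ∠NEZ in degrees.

∠NEZ = 100°

1. ∠EVN = 38°  [N on VF, E on VZ]
2. ∠NEV = 80°  [△VNE]
3. ∠NEZ = 100°  [linear pair at E on VZ]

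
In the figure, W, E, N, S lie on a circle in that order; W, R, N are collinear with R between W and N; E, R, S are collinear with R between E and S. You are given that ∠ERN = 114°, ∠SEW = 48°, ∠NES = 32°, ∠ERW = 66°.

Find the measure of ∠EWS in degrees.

∠EWS = 98°

1. ∠SRW = 114°  [vertical angles at R]
2. ∠NWS = 32°  [same arc NS]
3. ∠ESW = 34°  [△WRS]
4. ∠EWS = 98°  [△WES]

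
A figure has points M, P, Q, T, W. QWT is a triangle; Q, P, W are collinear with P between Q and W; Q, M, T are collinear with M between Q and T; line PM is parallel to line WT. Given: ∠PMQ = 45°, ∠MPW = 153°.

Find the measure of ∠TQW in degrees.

∠TQW = 108°

1. ∠MPQ = 27°  [linear pair at P on QW]
2. ∠MQP = 108°  [△QPM]
3. ∠TQW = 108°  [P on QW, M on QT]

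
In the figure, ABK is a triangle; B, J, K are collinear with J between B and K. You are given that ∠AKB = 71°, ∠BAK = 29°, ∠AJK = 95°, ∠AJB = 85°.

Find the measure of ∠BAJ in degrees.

1. ∠ABK = 80°  [△ABK]
2. ∠ABJ = 80°  [J on ray BK]
3. ∠BAJ = 15°  [△ABJ]

∠BAJ = 15°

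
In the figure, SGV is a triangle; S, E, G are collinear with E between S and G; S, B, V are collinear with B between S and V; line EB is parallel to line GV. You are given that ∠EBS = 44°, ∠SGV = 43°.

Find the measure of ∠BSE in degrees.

∠BSE = 93°

1. ∠GVS = 44°  [EB∥GV, corresponding at B]
2. ∠GSV = 93°  [△SGV]
3. ∠BSE = 93°  [E on SG, B on SV]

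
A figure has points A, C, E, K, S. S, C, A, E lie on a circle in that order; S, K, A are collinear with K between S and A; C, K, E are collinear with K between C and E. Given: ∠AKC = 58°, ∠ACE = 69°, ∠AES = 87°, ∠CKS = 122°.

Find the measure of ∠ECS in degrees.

∠ECS = 24°

1. ∠ASE = 69°  [same arc AE]
2. ∠EAS = 24°  [△SAE]
3. ∠ECS = 24°  [same arc SE]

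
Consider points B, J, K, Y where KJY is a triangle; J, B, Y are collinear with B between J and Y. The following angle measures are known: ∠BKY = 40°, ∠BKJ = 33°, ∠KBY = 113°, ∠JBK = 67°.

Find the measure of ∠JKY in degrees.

1. ∠BYK = 27°  [△KBY]
2. ∠BJK = 80°  [△KJB]
3. ∠JYK = 27°  [B on ray YJ]
4. ∠KJY = 80°  [B on ray JY]
5. ∠JKY = 73°  [△KJY]

∠JKY = 73°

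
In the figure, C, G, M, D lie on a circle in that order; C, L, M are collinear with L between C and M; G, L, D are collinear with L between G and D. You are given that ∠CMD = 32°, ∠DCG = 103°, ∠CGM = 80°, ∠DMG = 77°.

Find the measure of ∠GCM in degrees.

∠GCM = 55°

1. ∠CGD = 32°  [same arc CD]
2. ∠CDG = 45°  [△CGD]
3. ∠CMG = 45°  [same arc CG]
4. ∠GCM = 55°  [△CGM]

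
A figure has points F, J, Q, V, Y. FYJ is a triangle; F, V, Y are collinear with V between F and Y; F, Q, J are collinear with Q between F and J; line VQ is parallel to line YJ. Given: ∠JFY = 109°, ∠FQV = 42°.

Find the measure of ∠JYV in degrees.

1. ∠QFV = 109°  [V on FY, Q on FJ]
2. ∠FVQ = 29°  [△FVQ]
3. ∠QVY = 151°  [linear pair at V on FY]
4. ∠JYV = 29°  [VQ∥YJ, co-interior at Y–V]

∠JYV = 29°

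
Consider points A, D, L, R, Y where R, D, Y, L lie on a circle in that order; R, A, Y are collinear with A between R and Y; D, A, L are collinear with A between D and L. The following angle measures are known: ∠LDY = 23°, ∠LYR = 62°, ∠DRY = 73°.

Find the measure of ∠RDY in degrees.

1. ∠LRY = 23°  [same arc YL]
2. ∠RLY = 95°  [△RYL]
3. ∠RDY = 85°  [cyclic RDYL, opposite ∠D+∠L]

∠RDY = 85°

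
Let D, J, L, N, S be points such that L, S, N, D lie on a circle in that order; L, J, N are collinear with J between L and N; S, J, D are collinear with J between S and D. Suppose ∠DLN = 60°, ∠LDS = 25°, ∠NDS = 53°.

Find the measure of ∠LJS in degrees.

1. ∠DSN = 60°  [same arc ND]
2. ∠LNS = 25°  [same arc LS]
3. ∠NJS = 95°  [△SJN]
4. ∠LJS = 85°  [linear pair at J on LN]

∠LJS = 85°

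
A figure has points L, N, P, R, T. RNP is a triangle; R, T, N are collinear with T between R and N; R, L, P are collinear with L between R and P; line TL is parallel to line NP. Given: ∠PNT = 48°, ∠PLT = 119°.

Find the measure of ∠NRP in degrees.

1. ∠PNR = 48°  [T on ray NR]
2. ∠RLT = 61°  [linear pair at L on RP]
3. ∠LTR = 48°  [TL∥NP, corresponding at T]
4. ∠LRT = 71°  [△RTL]
5. ∠NRP = 71°  [T on RN, L on RP]

∠NRP = 71°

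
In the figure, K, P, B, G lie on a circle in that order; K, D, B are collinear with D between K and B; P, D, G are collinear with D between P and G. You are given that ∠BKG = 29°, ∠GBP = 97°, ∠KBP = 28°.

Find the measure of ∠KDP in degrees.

1. ∠BPG = 29°  [same arc BG]
2. ∠BDP = 123°  [△PDB]
3. ∠KDP = 57°  [linear pair at D on KB]

∠KDP = 57°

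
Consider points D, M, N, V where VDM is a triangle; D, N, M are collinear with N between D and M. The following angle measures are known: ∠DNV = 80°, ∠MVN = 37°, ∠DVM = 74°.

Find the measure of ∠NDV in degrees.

∠NDV = 63°

1. ∠MNV = 100°  [linear pair at N on DM]
2. ∠NMV = 43°  [△VNM]
3. ∠DMV = 43°  [N on ray MD]
4. ∠MDV = 63°  [△VDM]
5. ∠NDV = 63°  [N on ray DM]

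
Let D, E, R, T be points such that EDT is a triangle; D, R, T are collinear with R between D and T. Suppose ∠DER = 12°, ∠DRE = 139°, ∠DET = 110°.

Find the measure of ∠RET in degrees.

1. ∠EDR = 29°  [△EDR]
2. ∠ERT = 41°  [linear pair at R on DT]
3. ∠EDT = 29°  [R on ray DT]
4. ∠DTE = 41°  [△EDT]
5. ∠ETR = 41°  [R on ray TD]
6. ∠RET = 98°  [△ERT]

∠RET = 98°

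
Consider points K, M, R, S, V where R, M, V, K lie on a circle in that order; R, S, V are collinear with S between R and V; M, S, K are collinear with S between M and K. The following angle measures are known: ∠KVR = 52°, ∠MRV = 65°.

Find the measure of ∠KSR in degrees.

∠KSR = 117°

1. ∠MKV = 65°  [same arc MV]
2. ∠KSV = 63°  [△VSK]
3. ∠KSR = 117°  [linear pair at S on RV]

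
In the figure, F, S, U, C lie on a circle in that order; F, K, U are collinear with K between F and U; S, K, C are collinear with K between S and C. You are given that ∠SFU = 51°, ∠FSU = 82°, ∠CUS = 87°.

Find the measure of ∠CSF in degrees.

∠CSF = 40°

1. ∠FUS = 47°  [△FSU]
2. ∠CFS = 93°  [cyclic FSUC, opposite ∠F+∠U]
3. ∠FCS = 47°  [same arc FS]
4. ∠CSF = 40°  [△FSC]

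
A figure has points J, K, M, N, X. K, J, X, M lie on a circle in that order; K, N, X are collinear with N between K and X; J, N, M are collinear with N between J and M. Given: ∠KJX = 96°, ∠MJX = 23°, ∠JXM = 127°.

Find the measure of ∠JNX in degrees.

1. ∠JMX = 30°  [△JXM]
2. ∠JKX = 30°  [same arc JX]
3. ∠JXK = 54°  [△KJX]
4. ∠JNX = 103°  [△JNX]

∠JNX = 103°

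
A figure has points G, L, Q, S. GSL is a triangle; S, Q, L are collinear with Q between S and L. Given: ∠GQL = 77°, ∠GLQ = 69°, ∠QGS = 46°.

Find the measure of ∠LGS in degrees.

1. ∠GQS = 103°  [linear pair at Q on SL]
2. ∠GLS = 69°  [Q on ray LS]
3. ∠GSQ = 31°  [△GSQ]
4. ∠GSL = 31°  [Q on ray SL]
5. ∠LGS = 80°  [△GSL]

∠LGS = 80°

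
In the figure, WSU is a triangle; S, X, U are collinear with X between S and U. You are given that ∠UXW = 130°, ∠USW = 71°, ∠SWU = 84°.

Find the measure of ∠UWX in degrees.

∠UWX = 25°

1. ∠SUW = 25°  [△WSU]
2. ∠WUX = 25°  [X on ray US]
3. ∠UWX = 25°  [△WXU]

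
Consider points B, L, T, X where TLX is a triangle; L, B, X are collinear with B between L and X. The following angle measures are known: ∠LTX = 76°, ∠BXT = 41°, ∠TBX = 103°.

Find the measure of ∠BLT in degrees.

∠BLT = 63°

1. ∠LXT = 41°  [B on ray XL]
2. ∠TLX = 63°  [△TLX]
3. ∠BLT = 63°  [B on ray LX]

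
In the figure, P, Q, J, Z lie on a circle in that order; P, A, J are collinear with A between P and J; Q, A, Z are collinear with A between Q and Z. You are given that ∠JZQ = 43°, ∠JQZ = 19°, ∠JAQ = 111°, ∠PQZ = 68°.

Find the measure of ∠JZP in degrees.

1. ∠JPZ = 19°  [same arc JZ]
2. ∠PJZ = 68°  [same arc PZ]
3. ∠JZP = 93°  [△PJZ]

∠JZP = 93°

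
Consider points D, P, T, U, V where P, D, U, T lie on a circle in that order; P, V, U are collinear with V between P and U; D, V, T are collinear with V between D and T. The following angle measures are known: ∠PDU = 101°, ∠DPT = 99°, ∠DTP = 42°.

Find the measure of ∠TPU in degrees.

∠TPU = 62°

1. ∠PTU = 79°  [cyclic PDUT, opposite ∠D+∠T]
2. ∠PDT = 39°  [△PDT]
3. ∠PUT = 39°  [same arc PT]
4. ∠TPU = 62°  [△PUT]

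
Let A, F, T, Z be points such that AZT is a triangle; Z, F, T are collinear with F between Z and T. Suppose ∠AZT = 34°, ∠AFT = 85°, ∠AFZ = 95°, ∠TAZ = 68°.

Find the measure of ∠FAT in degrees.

1. ∠ATZ = 78°  [△AZT]
2. ∠ATF = 78°  [F on ray TZ]
3. ∠FAT = 17°  [△AFT]

∠FAT = 17°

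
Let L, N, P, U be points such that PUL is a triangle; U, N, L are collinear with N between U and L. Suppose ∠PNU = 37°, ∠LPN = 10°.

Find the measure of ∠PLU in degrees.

∠PLU = 27°

1. ∠LNP = 143°  [linear pair at N on UL]
2. ∠NLP = 27°  [△PNL]
3. ∠PLU = 27°  [N on ray LU]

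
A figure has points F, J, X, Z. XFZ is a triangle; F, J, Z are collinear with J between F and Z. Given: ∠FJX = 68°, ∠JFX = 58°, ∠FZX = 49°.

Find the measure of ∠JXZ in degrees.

∠JXZ = 19°

1. ∠XJZ = 112°  [linear pair at J on FZ]
2. ∠JZX = 49°  [J on ray ZF]
3. ∠JXZ = 19°  [△XJZ]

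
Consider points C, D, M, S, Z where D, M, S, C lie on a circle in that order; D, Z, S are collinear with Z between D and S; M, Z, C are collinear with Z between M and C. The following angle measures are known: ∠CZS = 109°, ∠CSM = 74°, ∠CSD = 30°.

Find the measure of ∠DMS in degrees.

∠DMS = 95°

1. ∠DZM = 109°  [vertical angles at Z]
2. ∠MCS = 41°  [△SZC]
3. ∠CMS = 65°  [△MSC]
4. ∠CMD = 30°  [same arc DC]
5. ∠MZS = 71°  [linear pair at Z on DS]
6. ∠MDS = 41°  [△DZM]
7. ∠DSM = 44°  [△MZS]
8. ∠DMS = 95°  [△DMS]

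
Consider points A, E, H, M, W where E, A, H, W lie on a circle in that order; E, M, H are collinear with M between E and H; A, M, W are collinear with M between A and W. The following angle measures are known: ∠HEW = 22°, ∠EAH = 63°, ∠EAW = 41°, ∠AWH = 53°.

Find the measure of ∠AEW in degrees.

∠AEW = 75°

1. ∠HAW = 22°  [same arc HW]
2. ∠AHW = 105°  [△AHW]
3. ∠AEW = 75°  [cyclic EAHW, opposite ∠E+∠H]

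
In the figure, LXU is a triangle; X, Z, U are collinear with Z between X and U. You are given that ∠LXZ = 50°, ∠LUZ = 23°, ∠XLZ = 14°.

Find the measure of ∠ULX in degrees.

∠ULX = 107°

1. ∠LXU = 50°  [Z on ray XU]
2. ∠LUX = 23°  [Z on ray UX]
3. ∠ULX = 107°  [△LXU]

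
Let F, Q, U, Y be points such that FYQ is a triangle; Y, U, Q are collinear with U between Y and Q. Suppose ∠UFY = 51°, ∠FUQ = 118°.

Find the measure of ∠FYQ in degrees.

∠FYQ = 67°

1. ∠FUY = 62°  [linear pair at U on YQ]
2. ∠FYU = 67°  [△FYU]
3. ∠FYQ = 67°  [U on ray YQ]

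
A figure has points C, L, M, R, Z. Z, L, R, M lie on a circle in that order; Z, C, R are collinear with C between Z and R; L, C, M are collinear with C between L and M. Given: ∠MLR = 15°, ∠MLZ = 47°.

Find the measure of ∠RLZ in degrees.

1. ∠MZR = 15°  [same arc RM]
2. ∠MRZ = 47°  [same arc ZM]
3. ∠RMZ = 118°  [△ZRM]
4. ∠RLZ = 62°  [cyclic ZLRM, opposite ∠L+∠M]

∠RLZ = 62°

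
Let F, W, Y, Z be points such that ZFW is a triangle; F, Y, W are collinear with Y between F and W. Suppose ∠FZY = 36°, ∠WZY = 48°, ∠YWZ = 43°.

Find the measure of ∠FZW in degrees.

∠FZW = 84°

1. ∠WYZ = 89°  [△ZYW]
2. ∠FWZ = 43°  [Y on ray WF]
3. ∠FYZ = 91°  [linear pair at Y on FW]
4. ∠YFZ = 53°  [△ZFY]
5. ∠WFZ = 53°  [Y on ray FW]
6. ∠FZW = 84°  [△ZFW]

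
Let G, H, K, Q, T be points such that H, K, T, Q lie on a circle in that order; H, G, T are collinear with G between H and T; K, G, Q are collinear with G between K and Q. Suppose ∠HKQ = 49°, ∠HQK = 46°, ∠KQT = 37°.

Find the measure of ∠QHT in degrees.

∠QHT = 48°

1. ∠HTQ = 49°  [same arc HQ]
2. ∠QGT = 94°  [△TGQ]
3. ∠HGQ = 86°  [linear pair at G on HT]
4. ∠QHT = 48°  [△HGQ]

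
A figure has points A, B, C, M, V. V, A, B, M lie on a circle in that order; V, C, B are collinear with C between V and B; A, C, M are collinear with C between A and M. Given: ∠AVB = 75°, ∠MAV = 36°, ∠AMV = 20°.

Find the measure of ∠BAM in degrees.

1. ∠ACV = 69°  [△VCA]
2. ∠ABV = 20°  [same arc VA]
3. ∠ACB = 111°  [linear pair at C on VB]
4. ∠BAM = 49°  [△ACB]

∠BAM = 49°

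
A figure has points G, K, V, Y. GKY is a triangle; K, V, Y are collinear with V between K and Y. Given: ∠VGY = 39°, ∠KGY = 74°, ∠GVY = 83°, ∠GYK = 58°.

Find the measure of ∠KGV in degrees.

1. ∠GKY = 48°  [△GKY]
2. ∠GVK = 97°  [linear pair at V on KY]
3. ∠GKV = 48°  [V on ray KY]
4. ∠KGV = 35°  [△GKV]

∠KGV = 35°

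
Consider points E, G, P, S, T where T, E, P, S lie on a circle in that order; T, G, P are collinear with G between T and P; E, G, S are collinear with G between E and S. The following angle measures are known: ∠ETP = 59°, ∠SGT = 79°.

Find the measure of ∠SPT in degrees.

1. ∠ESP = 59°  [same arc EP]
2. ∠PGS = 101°  [linear pair at G on TP]
3. ∠SPT = 20°  [△PGS]

∠SPT = 20°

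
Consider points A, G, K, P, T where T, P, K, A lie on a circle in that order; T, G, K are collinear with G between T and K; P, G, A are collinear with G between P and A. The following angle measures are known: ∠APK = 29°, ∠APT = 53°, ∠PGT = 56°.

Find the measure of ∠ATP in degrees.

1. ∠AKT = 53°  [same arc TA]
2. ∠AGK = 56°  [vertical angles at G]
3. ∠KAP = 71°  [△KGA]
4. ∠AKP = 80°  [△PKA]
5. ∠ATP = 100°  [cyclic TPKA, opposite ∠T+∠K]

∠ATP = 100°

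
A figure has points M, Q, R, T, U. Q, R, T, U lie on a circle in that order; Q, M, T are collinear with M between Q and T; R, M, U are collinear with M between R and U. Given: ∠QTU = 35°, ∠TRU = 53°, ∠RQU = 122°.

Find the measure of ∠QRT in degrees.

∠QRT = 88°

1. ∠TQU = 53°  [same arc TU]
2. ∠QUT = 92°  [△QTU]
3. ∠QRT = 88°  [cyclic QRTU, opposite ∠R+∠U]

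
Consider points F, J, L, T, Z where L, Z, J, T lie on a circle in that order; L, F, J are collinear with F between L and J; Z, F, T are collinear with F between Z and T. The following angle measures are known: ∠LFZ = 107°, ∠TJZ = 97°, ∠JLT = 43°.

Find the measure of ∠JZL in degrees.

∠JZL = 76°

1. ∠JFZ = 73°  [linear pair at F on LJ]
2. ∠JZT = 43°  [same arc JT]
3. ∠LJZ = 64°  [△ZFJ]
4. ∠JTZ = 40°  [△ZJT]
5. ∠JLZ = 40°  [same arc ZJ]
6. ∠JZL = 76°  [△LZJ]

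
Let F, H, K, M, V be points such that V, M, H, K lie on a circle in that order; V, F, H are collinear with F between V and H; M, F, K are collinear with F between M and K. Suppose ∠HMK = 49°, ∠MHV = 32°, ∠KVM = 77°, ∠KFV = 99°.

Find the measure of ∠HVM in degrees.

∠HVM = 28°

1. ∠HFM = 99°  [△MFH]
2. ∠MKV = 32°  [same arc VM]
3. ∠KMV = 71°  [△VMK]
4. ∠MFV = 81°  [linear pair at F on VH]
5. ∠HVM = 28°  [△VFM]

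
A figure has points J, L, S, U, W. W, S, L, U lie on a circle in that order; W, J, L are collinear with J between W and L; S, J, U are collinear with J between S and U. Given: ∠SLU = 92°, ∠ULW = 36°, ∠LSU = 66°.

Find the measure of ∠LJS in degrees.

∠LJS = 58°

1. ∠LUS = 22°  [△SLU]
2. ∠USW = 36°  [same arc WU]
3. ∠LWS = 22°  [same arc SL]
4. ∠SJW = 122°  [△WJS]
5. ∠LJS = 58°  [linear pair at J on WL]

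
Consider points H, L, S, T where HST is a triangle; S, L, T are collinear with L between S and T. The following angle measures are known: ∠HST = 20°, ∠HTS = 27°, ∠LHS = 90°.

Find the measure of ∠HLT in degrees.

1. ∠HSL = 20°  [L on ray ST]
2. ∠HLS = 70°  [△HSL]
3. ∠HLT = 110°  [linear pair at L on ST]

∠HLT = 110°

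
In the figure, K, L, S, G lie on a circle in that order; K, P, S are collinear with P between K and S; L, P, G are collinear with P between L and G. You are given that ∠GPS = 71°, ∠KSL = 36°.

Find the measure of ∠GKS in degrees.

∠GKS = 35°

1. ∠GPK = 109°  [linear pair at P on KS]
2. ∠KGL = 36°  [same arc KL]
3. ∠GKS = 35°  [△KPG]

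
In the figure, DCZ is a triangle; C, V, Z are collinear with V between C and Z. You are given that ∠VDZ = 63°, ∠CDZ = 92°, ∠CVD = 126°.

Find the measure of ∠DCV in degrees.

1. ∠DVZ = 54°  [linear pair at V on CZ]
2. ∠DZV = 63°  [△DVZ]
3. ∠CZD = 63°  [V on ray ZC]
4. ∠DCZ = 25°  [△DCZ]
5. ∠DCV = 25°  [V on ray CZ]

∠DCV = 25°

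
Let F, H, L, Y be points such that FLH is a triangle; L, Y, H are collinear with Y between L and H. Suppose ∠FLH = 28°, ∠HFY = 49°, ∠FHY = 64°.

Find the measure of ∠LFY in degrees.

∠LFY = 39°

1. ∠FLY = 28°  [Y on ray LH]
2. ∠FYH = 67°  [△FYH]
3. ∠FYL = 113°  [linear pair at Y on LH]
4. ∠LFY = 39°  [△FLY]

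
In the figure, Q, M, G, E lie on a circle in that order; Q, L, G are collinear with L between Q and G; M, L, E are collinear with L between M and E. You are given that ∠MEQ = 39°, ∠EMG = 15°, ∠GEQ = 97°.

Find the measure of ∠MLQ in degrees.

∠MLQ = 54°

1. ∠MGQ = 39°  [same arc QM]
2. ∠GLM = 126°  [△MLG]
3. ∠MLQ = 54°  [linear pair at L on QG]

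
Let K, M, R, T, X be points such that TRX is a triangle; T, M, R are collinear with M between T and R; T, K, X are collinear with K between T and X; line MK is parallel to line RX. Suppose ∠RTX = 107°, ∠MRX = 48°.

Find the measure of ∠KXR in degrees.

1. ∠TRX = 48°  [M on ray RT]
2. ∠RXT = 25°  [△TRX]
3. ∠KXR = 25°  [K on ray XT]

∠KXR = 25°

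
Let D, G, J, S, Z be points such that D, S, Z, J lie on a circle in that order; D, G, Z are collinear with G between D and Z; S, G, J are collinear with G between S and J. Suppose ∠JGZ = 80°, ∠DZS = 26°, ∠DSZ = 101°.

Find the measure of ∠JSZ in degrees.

1. ∠DGS = 80°  [vertical angles at G]
2. ∠SGZ = 100°  [linear pair at G on DZ]
3. ∠JSZ = 54°  [△SGZ]

∠JSZ = 54°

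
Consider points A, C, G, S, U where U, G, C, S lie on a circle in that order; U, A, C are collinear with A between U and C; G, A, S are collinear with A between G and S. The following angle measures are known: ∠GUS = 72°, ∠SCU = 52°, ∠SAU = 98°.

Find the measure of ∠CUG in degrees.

1. ∠SGU = 52°  [same arc US]
2. ∠CAG = 98°  [vertical angles at A]
3. ∠GAU = 82°  [linear pair at A on UC]
4. ∠CUG = 46°  [△UAG]

∠CUG = 46°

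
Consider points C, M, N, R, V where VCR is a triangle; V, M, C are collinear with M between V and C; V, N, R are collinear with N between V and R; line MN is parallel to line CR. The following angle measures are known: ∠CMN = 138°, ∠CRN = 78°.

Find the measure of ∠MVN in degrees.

∠MVN = 60°

1. ∠NMV = 42°  [linear pair at M on VC]
2. ∠CRV = 78°  [N on ray RV]
3. ∠RCV = 42°  [MN∥CR, corresponding at M]
4. ∠CVR = 60°  [△VCR]
5. ∠MVN = 60°  [M on VC, N on VR]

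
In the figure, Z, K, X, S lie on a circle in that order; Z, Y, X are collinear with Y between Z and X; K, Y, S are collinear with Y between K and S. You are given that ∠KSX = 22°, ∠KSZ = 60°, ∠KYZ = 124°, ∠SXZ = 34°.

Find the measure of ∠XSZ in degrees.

∠XSZ = 82°

1. ∠KZX = 22°  [same arc KX]
2. ∠KXZ = 60°  [same arc ZK]
3. ∠XKZ = 98°  [△ZKX]
4. ∠XSZ = 82°  [cyclic ZKXS, opposite ∠K+∠S]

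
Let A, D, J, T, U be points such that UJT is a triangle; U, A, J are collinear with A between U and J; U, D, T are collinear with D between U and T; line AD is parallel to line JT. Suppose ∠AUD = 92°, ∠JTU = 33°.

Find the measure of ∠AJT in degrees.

1. ∠JUT = 92°  [A on UJ, D on UT]
2. ∠TJU = 55°  [△UJT]
3. ∠AJT = 55°  [A on ray JU]

∠AJT = 55°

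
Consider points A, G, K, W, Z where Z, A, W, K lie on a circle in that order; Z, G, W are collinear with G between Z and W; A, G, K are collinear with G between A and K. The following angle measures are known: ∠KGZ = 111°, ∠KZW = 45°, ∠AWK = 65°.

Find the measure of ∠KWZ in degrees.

∠KWZ = 41°

1. ∠KGW = 69°  [linear pair at G on ZW]
2. ∠KAW = 45°  [same arc WK]
3. ∠AKW = 70°  [△AWK]
4. ∠KWZ = 41°  [△WGK]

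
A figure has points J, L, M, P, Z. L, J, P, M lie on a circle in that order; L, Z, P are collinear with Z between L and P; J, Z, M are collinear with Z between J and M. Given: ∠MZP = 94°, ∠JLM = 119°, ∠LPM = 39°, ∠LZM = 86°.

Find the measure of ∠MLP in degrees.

∠MLP = 72°

1. ∠JMP = 47°  [△PZM]
2. ∠JPM = 61°  [cyclic LJPM, opposite ∠L+∠P]
3. ∠MJP = 72°  [△JPM]
4. ∠MLP = 72°  [same arc PM]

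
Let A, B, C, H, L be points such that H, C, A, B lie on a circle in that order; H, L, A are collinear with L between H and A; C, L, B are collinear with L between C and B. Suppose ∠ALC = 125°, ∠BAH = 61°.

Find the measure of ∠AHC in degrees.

1. ∠CLH = 55°  [linear pair at L on HA]
2. ∠BCH = 61°  [same arc HB]
3. ∠AHC = 64°  [△HLC]

∠AHC = 64°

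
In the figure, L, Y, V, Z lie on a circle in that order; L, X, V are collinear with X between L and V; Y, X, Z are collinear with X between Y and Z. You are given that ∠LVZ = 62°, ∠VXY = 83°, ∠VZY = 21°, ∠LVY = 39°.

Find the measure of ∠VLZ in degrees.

1. ∠LXZ = 83°  [vertical angles at X]
2. ∠LZY = 39°  [same arc LY]
3. ∠VLZ = 58°  [△LXZ]

∠VLZ = 58°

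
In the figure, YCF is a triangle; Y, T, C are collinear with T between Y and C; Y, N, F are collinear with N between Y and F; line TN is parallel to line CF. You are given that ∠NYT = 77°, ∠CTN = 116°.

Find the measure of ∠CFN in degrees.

1. ∠NTY = 64°  [linear pair at T on YC]
2. ∠TNY = 39°  [△YTN]
3. ∠FNT = 141°  [linear pair at N on YF]
4. ∠CFN = 39°  [TN∥CF, co-interior at F–N]

∠CFN = 39°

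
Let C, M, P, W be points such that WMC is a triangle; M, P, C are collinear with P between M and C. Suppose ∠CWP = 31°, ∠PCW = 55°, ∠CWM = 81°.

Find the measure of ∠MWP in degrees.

1. ∠CPW = 94°  [△WPC]
2. ∠MCW = 55°  [P on ray CM]
3. ∠CMW = 44°  [△WMC]
4. ∠MPW = 86°  [linear pair at P on MC]
5. ∠PMW = 44°  [P on ray MC]
6. ∠MWP = 50°  [△WMP]

∠MWP = 50°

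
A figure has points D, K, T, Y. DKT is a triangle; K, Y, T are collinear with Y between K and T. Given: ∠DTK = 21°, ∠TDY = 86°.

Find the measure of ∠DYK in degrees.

∠DYK = 107°

1. ∠DTY = 21°  [Y on ray TK]
2. ∠DYT = 73°  [△DYT]
3. ∠DYK = 107°  [linear pair at Y on KT]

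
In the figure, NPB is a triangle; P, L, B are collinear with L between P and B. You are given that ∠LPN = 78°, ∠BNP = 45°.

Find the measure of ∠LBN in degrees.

1. ∠BPN = 78°  [L on ray PB]
2. ∠NBP = 57°  [△NPB]
3. ∠LBN = 57°  [L on ray BP]

∠LBN = 57°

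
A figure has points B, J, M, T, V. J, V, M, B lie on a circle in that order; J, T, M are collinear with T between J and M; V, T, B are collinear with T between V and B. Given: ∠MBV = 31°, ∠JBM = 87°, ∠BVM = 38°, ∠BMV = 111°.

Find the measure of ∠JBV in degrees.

1. ∠MJV = 31°  [same arc VM]
2. ∠JVM = 93°  [cyclic JVMB, opposite ∠V+∠B]
3. ∠JMV = 56°  [△JVM]
4. ∠JBV = 56°  [same arc JV]

∠JBV = 56°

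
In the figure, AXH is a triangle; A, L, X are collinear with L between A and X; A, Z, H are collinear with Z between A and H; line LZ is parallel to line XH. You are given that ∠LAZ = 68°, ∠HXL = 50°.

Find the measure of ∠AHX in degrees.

1. ∠HAX = 68°  [L on AX, Z on AH]
2. ∠AXH = 50°  [L on ray XA]
3. ∠AHX = 62°  [△AXH]

∠AHX = 62°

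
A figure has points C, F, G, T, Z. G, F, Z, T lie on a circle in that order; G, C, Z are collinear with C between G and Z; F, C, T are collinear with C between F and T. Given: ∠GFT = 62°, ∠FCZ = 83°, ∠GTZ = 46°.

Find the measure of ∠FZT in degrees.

1. ∠GZT = 62°  [same arc GT]
2. ∠GCT = 83°  [vertical angles at C]
3. ∠TGZ = 72°  [△GZT]
4. ∠TCZ = 97°  [linear pair at C on GZ]
5. ∠TFZ = 72°  [same arc ZT]
6. ∠FTZ = 21°  [△ZCT]
7. ∠FZT = 87°  [△FZT]

∠FZT = 87°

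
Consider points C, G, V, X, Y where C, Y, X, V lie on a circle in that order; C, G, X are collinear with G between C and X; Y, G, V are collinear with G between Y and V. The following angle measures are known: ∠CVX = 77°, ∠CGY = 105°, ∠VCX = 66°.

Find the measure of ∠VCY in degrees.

1. ∠CXV = 37°  [△CXV]
2. ∠VGX = 105°  [vertical angles at G]
3. ∠VYX = 66°  [same arc XV]
4. ∠XVY = 38°  [△XGV]
5. ∠VXY = 76°  [△YXV]
6. ∠VCY = 104°  [cyclic CYXV, opposite ∠C+∠X]

∠VCY = 104°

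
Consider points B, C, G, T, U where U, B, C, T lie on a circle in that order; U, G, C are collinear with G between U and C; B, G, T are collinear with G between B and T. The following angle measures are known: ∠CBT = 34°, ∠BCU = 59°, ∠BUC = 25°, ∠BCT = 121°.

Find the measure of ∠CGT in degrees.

∠CGT = 93°

1. ∠CUT = 34°  [same arc CT]
2. ∠BTU = 59°  [same arc UB]
3. ∠TGU = 87°  [△UGT]
4. ∠CGT = 93°  [linear pair at G on UC]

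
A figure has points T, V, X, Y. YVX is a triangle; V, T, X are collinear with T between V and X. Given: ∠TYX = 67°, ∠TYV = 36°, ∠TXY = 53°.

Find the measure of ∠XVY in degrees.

1. ∠XTY = 60°  [△YTX]
2. ∠VTY = 120°  [linear pair at T on VX]
3. ∠TVY = 24°  [△YVT]
4. ∠XVY = 24°  [T on ray VX]

∠XVY = 24°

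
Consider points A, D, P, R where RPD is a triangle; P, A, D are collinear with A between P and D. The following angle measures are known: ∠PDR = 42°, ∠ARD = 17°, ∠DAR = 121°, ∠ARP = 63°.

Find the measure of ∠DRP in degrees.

1. ∠PAR = 59°  [linear pair at A on PD]
2. ∠APR = 58°  [△RPA]
3. ∠DPR = 58°  [A on ray PD]
4. ∠DRP = 80°  [△RPD]

∠DRP = 80°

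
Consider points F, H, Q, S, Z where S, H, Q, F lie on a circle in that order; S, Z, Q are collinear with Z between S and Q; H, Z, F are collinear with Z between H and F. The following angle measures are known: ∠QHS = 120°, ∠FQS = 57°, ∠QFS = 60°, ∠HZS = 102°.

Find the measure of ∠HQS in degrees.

1. ∠FSQ = 63°  [△SQF]
2. ∠HZQ = 78°  [linear pair at Z on SQ]
3. ∠FHQ = 63°  [same arc QF]
4. ∠HQS = 39°  [△HZQ]

∠HQS = 39°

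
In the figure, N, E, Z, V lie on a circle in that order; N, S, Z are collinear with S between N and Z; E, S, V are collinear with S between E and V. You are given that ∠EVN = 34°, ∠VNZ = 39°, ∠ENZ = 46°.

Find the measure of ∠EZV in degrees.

1. ∠VEZ = 39°  [same arc ZV]
2. ∠EVZ = 46°  [same arc EZ]
3. ∠EZV = 95°  [△EZV]

∠EZV = 95°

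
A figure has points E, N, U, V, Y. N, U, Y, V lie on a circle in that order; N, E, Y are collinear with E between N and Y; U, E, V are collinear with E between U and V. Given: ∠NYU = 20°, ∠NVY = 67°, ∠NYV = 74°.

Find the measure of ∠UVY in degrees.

∠UVY = 47°

1. ∠NUY = 113°  [cyclic NUYV, opposite ∠U+∠V]
2. ∠UNY = 47°  [△NUY]
3. ∠UVY = 47°  [same arc UY]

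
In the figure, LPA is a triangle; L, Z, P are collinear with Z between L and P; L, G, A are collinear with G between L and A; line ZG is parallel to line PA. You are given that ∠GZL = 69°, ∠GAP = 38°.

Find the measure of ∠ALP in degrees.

∠ALP = 73°

1. ∠APL = 69°  [ZG∥PA, corresponding at Z]
2. ∠LAP = 38°  [G on ray AL]
3. ∠ALP = 73°  [△LPA]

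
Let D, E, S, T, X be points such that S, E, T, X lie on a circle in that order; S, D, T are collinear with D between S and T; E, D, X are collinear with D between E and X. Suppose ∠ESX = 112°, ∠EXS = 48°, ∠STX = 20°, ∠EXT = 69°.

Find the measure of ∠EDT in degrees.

1. ∠ETX = 68°  [cyclic SETX, opposite ∠S+∠T]
2. ∠ETS = 48°  [same arc SE]
3. ∠TEX = 43°  [△ETX]
4. ∠EDT = 89°  [△EDT]

∠EDT = 89°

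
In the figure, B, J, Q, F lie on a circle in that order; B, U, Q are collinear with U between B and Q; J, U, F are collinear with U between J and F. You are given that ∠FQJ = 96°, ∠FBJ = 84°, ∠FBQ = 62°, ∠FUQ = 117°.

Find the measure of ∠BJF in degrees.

1. ∠BUF = 63°  [linear pair at U on BQ]
2. ∠BFJ = 55°  [△BUF]
3. ∠BJF = 41°  [△BJF]

∠BJF = 41°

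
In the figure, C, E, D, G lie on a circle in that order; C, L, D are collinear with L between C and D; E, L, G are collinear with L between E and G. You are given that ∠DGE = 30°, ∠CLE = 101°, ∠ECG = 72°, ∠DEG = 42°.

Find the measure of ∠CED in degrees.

1. ∠DCE = 30°  [same arc ED]
2. ∠DLE = 79°  [linear pair at L on CD]
3. ∠CDE = 59°  [△ELD]
4. ∠CED = 91°  [△CED]

∠CED = 91°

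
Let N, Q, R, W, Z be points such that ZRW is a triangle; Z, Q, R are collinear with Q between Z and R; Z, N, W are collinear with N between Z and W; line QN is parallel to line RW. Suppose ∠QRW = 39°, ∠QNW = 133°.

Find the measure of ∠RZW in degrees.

∠RZW = 94°

1. ∠WRZ = 39°  [Q on ray RZ]
2. ∠QNZ = 47°  [linear pair at N on ZW]
3. ∠NQZ = 39°  [QN∥RW, corresponding at Q]
4. ∠NZQ = 94°  [△ZQN]
5. ∠RZW = 94°  [Q on ZR, N on ZW]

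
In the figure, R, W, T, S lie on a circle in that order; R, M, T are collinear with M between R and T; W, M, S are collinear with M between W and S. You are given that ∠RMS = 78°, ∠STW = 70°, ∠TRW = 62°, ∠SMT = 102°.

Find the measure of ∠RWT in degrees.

∠RWT = 64°

1. ∠TMW = 78°  [vertical angles at M]
2. ∠TSW = 62°  [same arc WT]
3. ∠SWT = 48°  [△WTS]
4. ∠RTW = 54°  [△WMT]
5. ∠RWT = 64°  [△RWT]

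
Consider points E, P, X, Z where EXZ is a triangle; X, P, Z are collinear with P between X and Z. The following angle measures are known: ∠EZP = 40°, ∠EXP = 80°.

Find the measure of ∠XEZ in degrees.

1. ∠EZX = 40°  [P on ray ZX]
2. ∠EXZ = 80°  [P on ray XZ]
3. ∠XEZ = 60°  [△EXZ]

∠XEZ = 60°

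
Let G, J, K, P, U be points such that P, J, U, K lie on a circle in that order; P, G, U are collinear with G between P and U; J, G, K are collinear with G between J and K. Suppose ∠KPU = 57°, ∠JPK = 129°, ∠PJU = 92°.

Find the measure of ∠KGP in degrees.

∠KGP = 107°

1. ∠KJU = 57°  [same arc UK]
2. ∠JUK = 51°  [cyclic PJUK, opposite ∠P+∠U]
3. ∠PKU = 88°  [cyclic PJUK, opposite ∠J+∠K]
4. ∠JKU = 72°  [△JUK]
5. ∠KUP = 35°  [△PUK]
6. ∠KGU = 73°  [△UGK]
7. ∠KGP = 107°  [linear pair at G on PU]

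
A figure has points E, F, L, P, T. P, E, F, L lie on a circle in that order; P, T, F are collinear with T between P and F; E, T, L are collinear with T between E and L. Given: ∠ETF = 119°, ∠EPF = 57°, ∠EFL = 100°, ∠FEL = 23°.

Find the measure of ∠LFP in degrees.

∠LFP = 62°

1. ∠LTP = 119°  [vertical angles at T]
2. ∠ELF = 57°  [same arc EF]
3. ∠FTL = 61°  [linear pair at T on PF]
4. ∠LFP = 62°  [△FTL]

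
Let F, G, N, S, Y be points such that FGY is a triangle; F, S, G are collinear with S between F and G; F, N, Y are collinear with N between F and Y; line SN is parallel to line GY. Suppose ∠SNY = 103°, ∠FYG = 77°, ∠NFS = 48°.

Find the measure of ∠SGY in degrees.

1. ∠FNS = 77°  [linear pair at N on FY]
2. ∠FSN = 55°  [△FSN]
3. ∠GSN = 125°  [linear pair at S on FG]
4. ∠SGY = 55°  [SN∥GY, co-interior at G–S]

∠SGY = 55°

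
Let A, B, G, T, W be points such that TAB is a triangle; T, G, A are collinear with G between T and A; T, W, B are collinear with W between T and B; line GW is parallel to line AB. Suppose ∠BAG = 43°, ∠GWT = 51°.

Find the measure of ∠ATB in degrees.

1. ∠BAT = 43°  [G on ray AT]
2. ∠ABT = 51°  [GW∥AB, corresponding at W]
3. ∠ATB = 86°  [△TAB]

∠ATB = 86°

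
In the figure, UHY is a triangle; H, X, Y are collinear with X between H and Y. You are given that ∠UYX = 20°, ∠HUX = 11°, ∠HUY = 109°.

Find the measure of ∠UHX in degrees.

1. ∠HYU = 20°  [X on ray YH]
2. ∠UHY = 51°  [△UHY]
3. ∠UHX = 51°  [X on ray HY]

∠UHX = 51°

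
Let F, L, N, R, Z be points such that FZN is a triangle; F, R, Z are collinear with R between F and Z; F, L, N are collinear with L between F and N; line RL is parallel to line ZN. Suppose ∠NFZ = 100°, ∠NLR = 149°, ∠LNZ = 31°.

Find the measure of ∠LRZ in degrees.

∠LRZ = 131°

1. ∠LFR = 100°  [R on FZ, L on FN]
2. ∠FLR = 31°  [linear pair at L on FN]
3. ∠FRL = 49°  [△FRL]
4. ∠LRZ = 131°  [linear pair at R on FZ]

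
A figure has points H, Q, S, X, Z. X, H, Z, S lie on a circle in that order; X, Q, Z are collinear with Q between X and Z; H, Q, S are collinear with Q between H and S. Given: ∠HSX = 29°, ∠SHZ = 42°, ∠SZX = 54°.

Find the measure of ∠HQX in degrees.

∠HQX = 71°

1. ∠HZX = 29°  [same arc XH]
2. ∠HQZ = 109°  [△HQZ]
3. ∠HQX = 71°  [linear pair at Q on XZ]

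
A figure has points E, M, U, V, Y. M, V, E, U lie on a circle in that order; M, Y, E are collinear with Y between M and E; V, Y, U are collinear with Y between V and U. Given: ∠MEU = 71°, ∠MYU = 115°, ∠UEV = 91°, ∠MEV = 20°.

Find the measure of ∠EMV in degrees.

∠EMV = 44°

1. ∠MVU = 71°  [same arc MU]
2. ∠EYV = 115°  [vertical angles at Y]
3. ∠MYV = 65°  [linear pair at Y on ME]
4. ∠EMV = 44°  [△MYV]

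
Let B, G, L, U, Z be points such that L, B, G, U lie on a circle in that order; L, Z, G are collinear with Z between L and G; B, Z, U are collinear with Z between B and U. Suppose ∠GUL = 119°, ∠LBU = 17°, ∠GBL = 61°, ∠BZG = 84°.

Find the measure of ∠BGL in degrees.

1. ∠LGU = 17°  [same arc LU]
2. ∠LZU = 84°  [vertical angles at Z]
3. ∠GLU = 44°  [△LGU]
4. ∠BUL = 52°  [△LZU]
5. ∠BGL = 52°  [same arc LB]

∠BGL = 52°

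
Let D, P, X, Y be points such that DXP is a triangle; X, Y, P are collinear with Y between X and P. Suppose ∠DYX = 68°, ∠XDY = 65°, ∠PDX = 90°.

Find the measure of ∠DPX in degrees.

∠DPX = 43°

1. ∠DXY = 47°  [△DXY]
2. ∠DXP = 47°  [Y on ray XP]
3. ∠DPX = 43°  [△DXP]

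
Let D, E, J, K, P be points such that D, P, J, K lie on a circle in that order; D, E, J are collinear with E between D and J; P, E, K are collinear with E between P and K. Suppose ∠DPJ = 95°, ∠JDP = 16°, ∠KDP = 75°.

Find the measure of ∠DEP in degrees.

1. ∠DJP = 69°  [△DPJ]
2. ∠DKP = 69°  [same arc DP]
3. ∠DPK = 36°  [△DPK]
4. ∠DEP = 128°  [△DEP]

∠DEP = 128°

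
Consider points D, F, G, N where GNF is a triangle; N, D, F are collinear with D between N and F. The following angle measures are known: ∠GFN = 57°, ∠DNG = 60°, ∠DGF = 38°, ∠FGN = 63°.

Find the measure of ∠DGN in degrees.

1. ∠DFG = 57°  [D on ray FN]
2. ∠FDG = 85°  [△GDF]
3. ∠GDN = 95°  [linear pair at D on NF]
4. ∠DGN = 25°  [△GND]

∠DGN = 25°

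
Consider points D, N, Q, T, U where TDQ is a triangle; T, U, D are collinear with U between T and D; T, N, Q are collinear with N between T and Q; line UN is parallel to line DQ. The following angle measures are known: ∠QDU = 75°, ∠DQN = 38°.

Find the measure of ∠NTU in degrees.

1. ∠QDT = 75°  [U on ray DT]
2. ∠DQT = 38°  [N on ray QT]
3. ∠DTQ = 67°  [△TDQ]
4. ∠NTU = 67°  [U on TD, N on TQ]

∠NTU = 67°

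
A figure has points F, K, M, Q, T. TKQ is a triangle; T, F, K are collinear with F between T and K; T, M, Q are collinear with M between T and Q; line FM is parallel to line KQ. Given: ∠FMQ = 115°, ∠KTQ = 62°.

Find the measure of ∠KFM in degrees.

∠KFM = 127°

1. ∠FMT = 65°  [linear pair at M on TQ]
2. ∠FTM = 62°  [F on TK, M on TQ]
3. ∠MFT = 53°  [△TFM]
4. ∠KFM = 127°  [linear pair at F on TK]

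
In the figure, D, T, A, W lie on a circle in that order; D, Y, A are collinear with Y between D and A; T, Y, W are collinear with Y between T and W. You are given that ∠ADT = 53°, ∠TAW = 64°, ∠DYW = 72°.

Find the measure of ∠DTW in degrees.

1. ∠AWT = 53°  [same arc TA]
2. ∠AYW = 108°  [linear pair at Y on DA]
3. ∠DAW = 19°  [△AYW]
4. ∠DTW = 19°  [same arc DW]

∠DTW = 19°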